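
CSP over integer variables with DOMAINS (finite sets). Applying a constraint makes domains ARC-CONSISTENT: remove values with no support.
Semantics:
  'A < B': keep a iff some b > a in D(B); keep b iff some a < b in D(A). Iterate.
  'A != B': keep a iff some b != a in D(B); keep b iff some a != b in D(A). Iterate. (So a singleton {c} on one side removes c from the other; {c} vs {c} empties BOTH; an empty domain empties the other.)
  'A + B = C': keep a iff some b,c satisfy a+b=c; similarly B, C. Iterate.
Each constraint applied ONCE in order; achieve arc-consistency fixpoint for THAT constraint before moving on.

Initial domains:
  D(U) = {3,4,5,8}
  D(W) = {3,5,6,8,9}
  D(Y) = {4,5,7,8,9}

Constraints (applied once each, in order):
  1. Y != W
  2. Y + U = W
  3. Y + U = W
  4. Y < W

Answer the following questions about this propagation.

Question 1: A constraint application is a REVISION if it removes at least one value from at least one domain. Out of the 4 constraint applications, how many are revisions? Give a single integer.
Answer: 1

Derivation:
Constraint 1 (Y != W) on D(Y)={4,5,7,8,9} D(W)={3,5,6,8,9}: no change => not a revision
Constraint 2 (Y + U = W) on D(Y)={4,5,7,8,9} D(U)={3,4,5,8} D(W)={3,5,6,8,9}: Y {4,5,7,8,9}->{4,5}; U {3,4,5,8}->{3,4,5}; W {3,5,6,8,9}->{8,9} => REVISION
Constraint 3 (Y + U = W) on D(Y)={4,5} D(U)={3,4,5} D(W)={8,9}: no change => not a revision
Constraint 4 (Y < W) on D(Y)={4,5} D(W)={8,9}: no change => not a revision
Total revisions = 1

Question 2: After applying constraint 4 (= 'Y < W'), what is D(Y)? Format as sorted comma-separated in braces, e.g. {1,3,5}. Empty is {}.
Constraint 1 (Y != W) on D(Y)={4,5,7,8,9} D(W)={3,5,6,8,9}: no change
Constraint 2 (Y + U = W) on D(Y)={4,5,7,8,9} D(U)={3,4,5,8} D(W)={3,5,6,8,9}: Y {4,5,7,8,9}->{4,5}; U {3,4,5,8}->{3,4,5}; W {3,5,6,8,9}->{8,9}
Constraint 3 (Y + U = W) on D(Y)={4,5} D(U)={3,4,5} D(W)={8,9}: no change
Constraint 4 (Y < W) on D(Y)={4,5} D(W)={8,9}: no change
So after constraint 4: D(Y) = {4,5}

Answer: {4,5}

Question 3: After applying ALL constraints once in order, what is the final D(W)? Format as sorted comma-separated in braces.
Answer: {8,9}

Derivation:
Constraint 1 (Y != W) on D(Y)={4,5,7,8,9} D(W)={3,5,6,8,9}: no change
Constraint 2 (Y + U = W) on D(Y)={4,5,7,8,9} D(U)={3,4,5,8} D(W)={3,5,6,8,9}: Y {4,5,7,8,9}->{4,5}; U {3,4,5,8}->{3,4,5}; W {3,5,6,8,9}->{8,9}
Constraint 3 (Y + U = W) on D(Y)={4,5} D(U)={3,4,5} D(W)={8,9}: no change
Constraint 4 (Y < W) on D(Y)={4,5} D(W)={8,9}: no change
So after all 4 constraints: D(W) = {8,9}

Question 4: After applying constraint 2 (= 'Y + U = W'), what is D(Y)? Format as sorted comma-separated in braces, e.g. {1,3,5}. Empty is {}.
Constraint 1 (Y != W) on D(Y)={4,5,7,8,9} D(W)={3,5,6,8,9}: no change
Constraint 2 (Y + U = W) on D(Y)={4,5,7,8,9} D(U)={3,4,5,8} D(W)={3,5,6,8,9}: Y {4,5,7,8,9}->{4,5}; U {3,4,5,8}->{3,4,5}; W {3,5,6,8,9}->{8,9}
So after constraint 2: D(Y) = {4,5}

Answer: {4,5}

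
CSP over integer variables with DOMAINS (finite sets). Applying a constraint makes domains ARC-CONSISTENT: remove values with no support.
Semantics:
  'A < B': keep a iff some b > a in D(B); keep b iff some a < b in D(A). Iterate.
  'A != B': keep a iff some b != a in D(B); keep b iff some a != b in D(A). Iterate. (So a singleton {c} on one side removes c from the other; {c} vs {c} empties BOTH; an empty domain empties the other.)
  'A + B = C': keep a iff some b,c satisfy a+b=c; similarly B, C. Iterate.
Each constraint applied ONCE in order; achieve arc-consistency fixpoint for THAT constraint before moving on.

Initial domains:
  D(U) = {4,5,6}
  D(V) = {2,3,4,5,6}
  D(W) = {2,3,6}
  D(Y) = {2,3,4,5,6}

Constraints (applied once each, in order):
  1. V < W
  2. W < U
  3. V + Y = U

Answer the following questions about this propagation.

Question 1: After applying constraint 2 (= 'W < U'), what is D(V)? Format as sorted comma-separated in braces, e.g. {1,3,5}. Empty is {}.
Constraint 1 (V < W) on D(V)={2,3,4,5,6} D(W)={2,3,6}: V {2,3,4,5,6}->{2,3,4,5}; W {2,3,6}->{3,6}
Constraint 2 (W < U) on D(W)={3,6} D(U)={4,5,6}: W {3,6}->{3}
So after constraint 2: D(V) = {2,3,4,5}

Answer: {2,3,4,5}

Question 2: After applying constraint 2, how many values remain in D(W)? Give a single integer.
Answer: 1

Derivation:
Constraint 1 (V < W) on D(V)={2,3,4,5,6} D(W)={2,3,6}: V {2,3,4,5,6}->{2,3,4,5}; W {2,3,6}->{3,6}
Constraint 2 (W < U) on D(W)={3,6} D(U)={4,5,6}: W {3,6}->{3}
So after constraint 2: D(W)={3}, size = 1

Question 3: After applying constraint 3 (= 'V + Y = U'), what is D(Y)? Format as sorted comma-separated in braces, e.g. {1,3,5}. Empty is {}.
Answer: {2,3,4}

Derivation:
Constraint 1 (V < W) on D(V)={2,3,4,5,6} D(W)={2,3,6}: V {2,3,4,5,6}->{2,3,4,5}; W {2,3,6}->{3,6}
Constraint 2 (W < U) on D(W)={3,6} D(U)={4,5,6}: W {3,6}->{3}
Constraint 3 (V + Y = U) on D(V)={2,3,4,5} D(Y)={2,3,4,5,6} D(U)={4,5,6}: V {2,3,4,5}->{2,3,4}; Y {2,3,4,5,6}->{2,3,4}
So after constraint 3: D(Y) = {2,3,4}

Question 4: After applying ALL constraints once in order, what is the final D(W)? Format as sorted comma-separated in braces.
Constraint 1 (V < W) on D(V)={2,3,4,5,6} D(W)={2,3,6}: V {2,3,4,5,6}->{2,3,4,5}; W {2,3,6}->{3,6}
Constraint 2 (W < U) on D(W)={3,6} D(U)={4,5,6}: W {3,6}->{3}
Constraint 3 (V + Y = U) on D(V)={2,3,4,5} D(Y)={2,3,4,5,6} D(U)={4,5,6}: V {2,3,4,5}->{2,3,4}; Y {2,3,4,5,6}->{2,3,4}
So after all 3 constraints: D(W) = {3}

Answer: {3}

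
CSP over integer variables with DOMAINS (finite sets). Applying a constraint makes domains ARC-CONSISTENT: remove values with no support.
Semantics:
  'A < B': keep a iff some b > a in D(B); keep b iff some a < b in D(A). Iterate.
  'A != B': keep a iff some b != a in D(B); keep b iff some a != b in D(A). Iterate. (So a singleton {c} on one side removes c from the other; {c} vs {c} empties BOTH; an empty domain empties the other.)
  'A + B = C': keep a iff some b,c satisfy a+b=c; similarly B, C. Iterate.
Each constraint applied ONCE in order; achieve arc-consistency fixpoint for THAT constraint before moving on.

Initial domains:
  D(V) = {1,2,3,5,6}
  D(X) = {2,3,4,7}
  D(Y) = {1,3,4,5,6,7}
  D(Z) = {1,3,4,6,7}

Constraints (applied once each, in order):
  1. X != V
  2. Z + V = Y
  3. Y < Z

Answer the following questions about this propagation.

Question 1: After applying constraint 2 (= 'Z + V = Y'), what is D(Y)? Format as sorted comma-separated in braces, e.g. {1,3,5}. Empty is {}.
Constraint 1 (X != V) on D(X)={2,3,4,7} D(V)={1,2,3,5,6}: no change
Constraint 2 (Z + V = Y) on D(Z)={1,3,4,6,7} D(V)={1,2,3,5,6} D(Y)={1,3,4,5,6,7}: Z {1,3,4,6,7}->{1,3,4,6}; Y {1,3,4,5,6,7}->{3,4,5,6,7}
So after constraint 2: D(Y) = {3,4,5,6,7}

Answer: {3,4,5,6,7}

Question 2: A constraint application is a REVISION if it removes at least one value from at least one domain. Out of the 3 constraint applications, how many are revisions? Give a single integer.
Answer: 2

Derivation:
Constraint 1 (X != V) on D(X)={2,3,4,7} D(V)={1,2,3,5,6}: no change => not a revision
Constraint 2 (Z + V = Y) on D(Z)={1,3,4,6,7} D(V)={1,2,3,5,6} D(Y)={1,3,4,5,6,7}: Z {1,3,4,6,7}->{1,3,4,6}; Y {1,3,4,5,6,7}->{3,4,5,6,7} => REVISION
Constraint 3 (Y < Z) on D(Y)={3,4,5,6,7} D(Z)={1,3,4,6}: Y {3,4,5,6,7}->{3,4,5}; Z {1,3,4,6}->{4,6} => REVISION
Total revisions = 2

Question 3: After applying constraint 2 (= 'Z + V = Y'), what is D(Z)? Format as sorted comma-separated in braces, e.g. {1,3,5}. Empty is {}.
Answer: {1,3,4,6}

Derivation:
Constraint 1 (X != V) on D(X)={2,3,4,7} D(V)={1,2,3,5,6}: no change
Constraint 2 (Z + V = Y) on D(Z)={1,3,4,6,7} D(V)={1,2,3,5,6} D(Y)={1,3,4,5,6,7}: Z {1,3,4,6,7}->{1,3,4,6}; Y {1,3,4,5,6,7}->{3,4,5,6,7}
So after constraint 2: D(Z) = {1,3,4,6}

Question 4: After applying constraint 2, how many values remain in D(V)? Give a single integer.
Constraint 1 (X != V) on D(X)={2,3,4,7} D(V)={1,2,3,5,6}: no change
Constraint 2 (Z + V = Y) on D(Z)={1,3,4,6,7} D(V)={1,2,3,5,6} D(Y)={1,3,4,5,6,7}: Z {1,3,4,6,7}->{1,3,4,6}; Y {1,3,4,5,6,7}->{3,4,5,6,7}
So after constraint 2: D(V)={1,2,3,5,6}, size = 5

Answer: 5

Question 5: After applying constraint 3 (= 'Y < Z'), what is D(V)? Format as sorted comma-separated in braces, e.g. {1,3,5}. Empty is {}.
Answer: {1,2,3,5,6}

Derivation:
Constraint 1 (X != V) on D(X)={2,3,4,7} D(V)={1,2,3,5,6}: no change
Constraint 2 (Z + V = Y) on D(Z)={1,3,4,6,7} D(V)={1,2,3,5,6} D(Y)={1,3,4,5,6,7}: Z {1,3,4,6,7}->{1,3,4,6}; Y {1,3,4,5,6,7}->{3,4,5,6,7}
Constraint 3 (Y < Z) on D(Y)={3,4,5,6,7} D(Z)={1,3,4,6}: Y {3,4,5,6,7}->{3,4,5}; Z {1,3,4,6}->{4,6}
So after constraint 3: D(V) = {1,2,3,5,6}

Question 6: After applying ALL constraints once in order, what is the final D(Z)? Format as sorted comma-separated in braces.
Answer: {4,6}

Derivation:
Constraint 1 (X != V) on D(X)={2,3,4,7} D(V)={1,2,3,5,6}: no change
Constraint 2 (Z + V = Y) on D(Z)={1,3,4,6,7} D(V)={1,2,3,5,6} D(Y)={1,3,4,5,6,7}: Z {1,3,4,6,7}->{1,3,4,6}; Y {1,3,4,5,6,7}->{3,4,5,6,7}
Constraint 3 (Y < Z) on D(Y)={3,4,5,6,7} D(Z)={1,3,4,6}: Y {3,4,5,6,7}->{3,4,5}; Z {1,3,4,6}->{4,6}
So after all 3 constraints: D(Z) = {4,6}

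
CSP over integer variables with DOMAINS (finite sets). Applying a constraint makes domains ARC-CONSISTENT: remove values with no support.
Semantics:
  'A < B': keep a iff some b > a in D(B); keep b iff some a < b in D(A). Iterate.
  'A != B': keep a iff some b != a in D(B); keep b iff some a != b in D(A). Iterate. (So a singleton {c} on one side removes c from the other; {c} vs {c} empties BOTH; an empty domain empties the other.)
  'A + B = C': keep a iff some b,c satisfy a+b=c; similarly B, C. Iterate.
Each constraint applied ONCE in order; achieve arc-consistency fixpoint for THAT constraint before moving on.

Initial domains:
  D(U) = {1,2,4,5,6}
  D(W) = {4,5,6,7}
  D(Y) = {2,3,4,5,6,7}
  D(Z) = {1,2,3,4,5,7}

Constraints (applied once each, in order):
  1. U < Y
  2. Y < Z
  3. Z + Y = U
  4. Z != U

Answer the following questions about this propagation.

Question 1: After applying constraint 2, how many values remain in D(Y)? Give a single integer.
Answer: 5

Derivation:
Constraint 1 (U < Y) on D(U)={1,2,4,5,6} D(Y)={2,3,4,5,6,7}: no change
Constraint 2 (Y < Z) on D(Y)={2,3,4,5,6,7} D(Z)={1,2,3,4,5,7}: Y {2,3,4,5,6,7}->{2,3,4,5,6}; Z {1,2,3,4,5,7}->{3,4,5,7}
So after constraint 2: D(Y)={2,3,4,5,6}, size = 5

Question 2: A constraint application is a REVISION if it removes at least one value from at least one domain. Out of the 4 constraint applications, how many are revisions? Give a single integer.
Constraint 1 (U < Y) on D(U)={1,2,4,5,6} D(Y)={2,3,4,5,6,7}: no change => not a revision
Constraint 2 (Y < Z) on D(Y)={2,3,4,5,6,7} D(Z)={1,2,3,4,5,7}: Y {2,3,4,5,6,7}->{2,3,4,5,6}; Z {1,2,3,4,5,7}->{3,4,5,7} => REVISION
Constraint 3 (Z + Y = U) on D(Z)={3,4,5,7} D(Y)={2,3,4,5,6} D(U)={1,2,4,5,6}: Z {3,4,5,7}->{3,4}; Y {2,3,4,5,6}->{2,3}; U {1,2,4,5,6}->{5,6} => REVISION
Constraint 4 (Z != U) on D(Z)={3,4} D(U)={5,6}: no change => not a revision
Total revisions = 2

Answer: 2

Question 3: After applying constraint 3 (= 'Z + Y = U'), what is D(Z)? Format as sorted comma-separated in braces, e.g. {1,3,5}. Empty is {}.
Answer: {3,4}

Derivation:
Constraint 1 (U < Y) on D(U)={1,2,4,5,6} D(Y)={2,3,4,5,6,7}: no change
Constraint 2 (Y < Z) on D(Y)={2,3,4,5,6,7} D(Z)={1,2,3,4,5,7}: Y {2,3,4,5,6,7}->{2,3,4,5,6}; Z {1,2,3,4,5,7}->{3,4,5,7}
Constraint 3 (Z + Y = U) on D(Z)={3,4,5,7} D(Y)={2,3,4,5,6} D(U)={1,2,4,5,6}: Z {3,4,5,7}->{3,4}; Y {2,3,4,5,6}->{2,3}; U {1,2,4,5,6}->{5,6}
So after constraint 3: D(Z) = {3,4}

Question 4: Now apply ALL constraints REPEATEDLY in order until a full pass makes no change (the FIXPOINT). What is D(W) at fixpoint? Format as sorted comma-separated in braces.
pass 0 (initial): D(W)={4,5,6,7}
pass 1: U {1,2,4,5,6}->{5,6}; Y {2,3,4,5,6,7}->{2,3}; Z {1,2,3,4,5,7}->{3,4}
pass 2: U {5,6}->{}; Y {2,3}->{}; Z {3,4}->{}
pass 3: no change
Fixpoint after 3 passes: D(W) = {4,5,6,7}

Answer: {4,5,6,7}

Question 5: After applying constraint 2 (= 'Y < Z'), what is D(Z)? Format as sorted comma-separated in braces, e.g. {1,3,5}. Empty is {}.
Answer: {3,4,5,7}

Derivation:
Constraint 1 (U < Y) on D(U)={1,2,4,5,6} D(Y)={2,3,4,5,6,7}: no change
Constraint 2 (Y < Z) on D(Y)={2,3,4,5,6,7} D(Z)={1,2,3,4,5,7}: Y {2,3,4,5,6,7}->{2,3,4,5,6}; Z {1,2,3,4,5,7}->{3,4,5,7}
So after constraint 2: D(Z) = {3,4,5,7}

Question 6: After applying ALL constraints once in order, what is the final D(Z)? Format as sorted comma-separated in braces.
Constraint 1 (U < Y) on D(U)={1,2,4,5,6} D(Y)={2,3,4,5,6,7}: no change
Constraint 2 (Y < Z) on D(Y)={2,3,4,5,6,7} D(Z)={1,2,3,4,5,7}: Y {2,3,4,5,6,7}->{2,3,4,5,6}; Z {1,2,3,4,5,7}->{3,4,5,7}
Constraint 3 (Z + Y = U) on D(Z)={3,4,5,7} D(Y)={2,3,4,5,6} D(U)={1,2,4,5,6}: Z {3,4,5,7}->{3,4}; Y {2,3,4,5,6}->{2,3}; U {1,2,4,5,6}->{5,6}
Constraint 4 (Z != U) on D(Z)={3,4} D(U)={5,6}: no change
So after all 4 constraints: D(Z) = {3,4}

Answer: {3,4}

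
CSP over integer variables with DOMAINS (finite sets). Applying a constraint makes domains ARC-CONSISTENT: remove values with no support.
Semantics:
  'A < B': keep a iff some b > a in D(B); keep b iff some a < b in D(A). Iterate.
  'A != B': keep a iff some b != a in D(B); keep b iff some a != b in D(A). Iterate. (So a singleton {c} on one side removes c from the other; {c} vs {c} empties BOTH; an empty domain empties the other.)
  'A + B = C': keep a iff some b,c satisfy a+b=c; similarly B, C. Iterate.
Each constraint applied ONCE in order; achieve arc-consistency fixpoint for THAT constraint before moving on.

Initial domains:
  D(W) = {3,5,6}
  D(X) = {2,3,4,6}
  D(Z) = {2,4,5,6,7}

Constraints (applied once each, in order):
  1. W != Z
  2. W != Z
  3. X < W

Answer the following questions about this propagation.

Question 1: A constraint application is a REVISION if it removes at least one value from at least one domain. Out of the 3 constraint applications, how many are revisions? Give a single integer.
Answer: 1

Derivation:
Constraint 1 (W != Z) on D(W)={3,5,6} D(Z)={2,4,5,6,7}: no change => not a revision
Constraint 2 (W != Z) on D(W)={3,5,6} D(Z)={2,4,5,6,7}: no change => not a revision
Constraint 3 (X < W) on D(X)={2,3,4,6} D(W)={3,5,6}: X {2,3,4,6}->{2,3,4} => REVISION
Total revisions = 1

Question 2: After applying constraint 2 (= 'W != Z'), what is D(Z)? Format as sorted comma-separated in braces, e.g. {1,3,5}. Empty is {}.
Constraint 1 (W != Z) on D(W)={3,5,6} D(Z)={2,4,5,6,7}: no change
Constraint 2 (W != Z) on D(W)={3,5,6} D(Z)={2,4,5,6,7}: no change
So after constraint 2: D(Z) = {2,4,5,6,7}

Answer: {2,4,5,6,7}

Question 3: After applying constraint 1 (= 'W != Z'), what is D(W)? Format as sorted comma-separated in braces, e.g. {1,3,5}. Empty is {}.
Constraint 1 (W != Z) on D(W)={3,5,6} D(Z)={2,4,5,6,7}: no change
So after constraint 1: D(W) = {3,5,6}

Answer: {3,5,6}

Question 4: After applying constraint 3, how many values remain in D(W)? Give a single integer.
Answer: 3

Derivation:
Constraint 1 (W != Z) on D(W)={3,5,6} D(Z)={2,4,5,6,7}: no change
Constraint 2 (W != Z) on D(W)={3,5,6} D(Z)={2,4,5,6,7}: no change
Constraint 3 (X < W) on D(X)={2,3,4,6} D(W)={3,5,6}: X {2,3,4,6}->{2,3,4}
So after constraint 3: D(W)={3,5,6}, size = 3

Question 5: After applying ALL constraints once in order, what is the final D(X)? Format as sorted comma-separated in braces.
Answer: {2,3,4}

Derivation:
Constraint 1 (W != Z) on D(W)={3,5,6} D(Z)={2,4,5,6,7}: no change
Constraint 2 (W != Z) on D(W)={3,5,6} D(Z)={2,4,5,6,7}: no change
Constraint 3 (X < W) on D(X)={2,3,4,6} D(W)={3,5,6}: X {2,3,4,6}->{2,3,4}
So after all 3 constraints: D(X) = {2,3,4}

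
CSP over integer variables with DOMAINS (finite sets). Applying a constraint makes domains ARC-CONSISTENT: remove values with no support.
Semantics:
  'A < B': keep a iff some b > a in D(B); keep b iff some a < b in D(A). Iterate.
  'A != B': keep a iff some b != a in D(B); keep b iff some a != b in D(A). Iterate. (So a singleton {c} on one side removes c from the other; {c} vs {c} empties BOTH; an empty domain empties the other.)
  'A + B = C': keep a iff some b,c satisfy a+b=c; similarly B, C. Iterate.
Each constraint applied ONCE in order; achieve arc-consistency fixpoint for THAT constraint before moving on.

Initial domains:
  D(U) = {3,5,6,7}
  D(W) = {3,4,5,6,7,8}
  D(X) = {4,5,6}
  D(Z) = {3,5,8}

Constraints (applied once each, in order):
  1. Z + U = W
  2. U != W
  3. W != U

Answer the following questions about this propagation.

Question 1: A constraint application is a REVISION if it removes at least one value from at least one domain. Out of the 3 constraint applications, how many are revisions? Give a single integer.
Answer: 1

Derivation:
Constraint 1 (Z + U = W) on D(Z)={3,5,8} D(U)={3,5,6,7} D(W)={3,4,5,6,7,8}: Z {3,5,8}->{3,5}; U {3,5,6,7}->{3,5}; W {3,4,5,6,7,8}->{6,8} => REVISION
Constraint 2 (U != W) on D(U)={3,5} D(W)={6,8}: no change => not a revision
Constraint 3 (W != U) on D(W)={6,8} D(U)={3,5}: no change => not a revision
Total revisions = 1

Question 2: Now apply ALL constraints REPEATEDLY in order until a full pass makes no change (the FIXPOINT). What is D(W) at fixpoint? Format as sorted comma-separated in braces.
pass 0 (initial): D(W)={3,4,5,6,7,8}
pass 1: U {3,5,6,7}->{3,5}; W {3,4,5,6,7,8}->{6,8}; Z {3,5,8}->{3,5}
pass 2: no change
Fixpoint after 2 passes: D(W) = {6,8}

Answer: {6,8}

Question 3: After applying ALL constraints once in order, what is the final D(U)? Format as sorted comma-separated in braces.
Answer: {3,5}

Derivation:
Constraint 1 (Z + U = W) on D(Z)={3,5,8} D(U)={3,5,6,7} D(W)={3,4,5,6,7,8}: Z {3,5,8}->{3,5}; U {3,5,6,7}->{3,5}; W {3,4,5,6,7,8}->{6,8}
Constraint 2 (U != W) on D(U)={3,5} D(W)={6,8}: no change
Constraint 3 (W != U) on D(W)={6,8} D(U)={3,5}: no change
So after all 3 constraints: D(U) = {3,5}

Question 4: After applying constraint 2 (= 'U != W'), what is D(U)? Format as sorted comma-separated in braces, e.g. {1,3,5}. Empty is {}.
Answer: {3,5}

Derivation:
Constraint 1 (Z + U = W) on D(Z)={3,5,8} D(U)={3,5,6,7} D(W)={3,4,5,6,7,8}: Z {3,5,8}->{3,5}; U {3,5,6,7}->{3,5}; W {3,4,5,6,7,8}->{6,8}
Constraint 2 (U != W) on D(U)={3,5} D(W)={6,8}: no change
So after constraint 2: D(U) = {3,5}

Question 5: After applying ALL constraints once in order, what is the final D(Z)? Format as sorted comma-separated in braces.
Answer: {3,5}

Derivation:
Constraint 1 (Z + U = W) on D(Z)={3,5,8} D(U)={3,5,6,7} D(W)={3,4,5,6,7,8}: Z {3,5,8}->{3,5}; U {3,5,6,7}->{3,5}; W {3,4,5,6,7,8}->{6,8}
Constraint 2 (U != W) on D(U)={3,5} D(W)={6,8}: no change
Constraint 3 (W != U) on D(W)={6,8} D(U)={3,5}: no change
So after all 3 constraints: D(Z) = {3,5}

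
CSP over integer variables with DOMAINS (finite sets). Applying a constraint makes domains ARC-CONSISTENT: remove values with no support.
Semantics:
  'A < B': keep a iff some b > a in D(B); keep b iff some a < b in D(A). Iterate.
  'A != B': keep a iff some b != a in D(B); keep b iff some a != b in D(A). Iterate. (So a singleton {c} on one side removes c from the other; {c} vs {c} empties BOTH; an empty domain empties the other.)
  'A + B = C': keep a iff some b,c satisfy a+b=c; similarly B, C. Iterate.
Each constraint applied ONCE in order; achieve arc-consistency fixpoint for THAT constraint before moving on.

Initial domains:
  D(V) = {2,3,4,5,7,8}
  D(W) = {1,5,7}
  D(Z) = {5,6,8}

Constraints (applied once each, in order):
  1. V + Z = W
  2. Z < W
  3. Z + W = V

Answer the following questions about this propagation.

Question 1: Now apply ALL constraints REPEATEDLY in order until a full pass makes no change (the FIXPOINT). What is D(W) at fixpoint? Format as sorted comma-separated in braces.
Answer: {}

Derivation:
pass 0 (initial): D(W)={1,5,7}
pass 1: V {2,3,4,5,7,8}->{}; W {1,5,7}->{}; Z {5,6,8}->{}
pass 2: no change
Fixpoint after 2 passes: D(W) = {}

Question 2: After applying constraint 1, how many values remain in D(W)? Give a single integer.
Constraint 1 (V + Z = W) on D(V)={2,3,4,5,7,8} D(Z)={5,6,8} D(W)={1,5,7}: V {2,3,4,5,7,8}->{2}; Z {5,6,8}->{5}; W {1,5,7}->{7}
So after constraint 1: D(W)={7}, size = 1

Answer: 1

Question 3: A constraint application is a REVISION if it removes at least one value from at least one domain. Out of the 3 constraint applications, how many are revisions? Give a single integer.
Answer: 2

Derivation:
Constraint 1 (V + Z = W) on D(V)={2,3,4,5,7,8} D(Z)={5,6,8} D(W)={1,5,7}: V {2,3,4,5,7,8}->{2}; Z {5,6,8}->{5}; W {1,5,7}->{7} => REVISION
Constraint 2 (Z < W) on D(Z)={5} D(W)={7}: no change => not a revision
Constraint 3 (Z + W = V) on D(Z)={5} D(W)={7} D(V)={2}: Z {5}->{}; W {7}->{}; V {2}->{} => REVISION
Total revisions = 2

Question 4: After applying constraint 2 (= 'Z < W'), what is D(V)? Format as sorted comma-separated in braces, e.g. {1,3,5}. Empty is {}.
Constraint 1 (V + Z = W) on D(V)={2,3,4,5,7,8} D(Z)={5,6,8} D(W)={1,5,7}: V {2,3,4,5,7,8}->{2}; Z {5,6,8}->{5}; W {1,5,7}->{7}
Constraint 2 (Z < W) on D(Z)={5} D(W)={7}: no change
So after constraint 2: D(V) = {2}

Answer: {2}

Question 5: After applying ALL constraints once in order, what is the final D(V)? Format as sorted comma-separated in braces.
Answer: {}

Derivation:
Constraint 1 (V + Z = W) on D(V)={2,3,4,5,7,8} D(Z)={5,6,8} D(W)={1,5,7}: V {2,3,4,5,7,8}->{2}; Z {5,6,8}->{5}; W {1,5,7}->{7}
Constraint 2 (Z < W) on D(Z)={5} D(W)={7}: no change
Constraint 3 (Z + W = V) on D(Z)={5} D(W)={7} D(V)={2}: Z {5}->{}; W {7}->{}; V {2}->{}
So after all 3 constraints: D(V) = {}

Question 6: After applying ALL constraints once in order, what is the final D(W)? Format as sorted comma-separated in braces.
Answer: {}

Derivation:
Constraint 1 (V + Z = W) on D(V)={2,3,4,5,7,8} D(Z)={5,6,8} D(W)={1,5,7}: V {2,3,4,5,7,8}->{2}; Z {5,6,8}->{5}; W {1,5,7}->{7}
Constraint 2 (Z < W) on D(Z)={5} D(W)={7}: no change
Constraint 3 (Z + W = V) on D(Z)={5} D(W)={7} D(V)={2}: Z {5}->{}; W {7}->{}; V {2}->{}
So after all 3 constraints: D(W) = {}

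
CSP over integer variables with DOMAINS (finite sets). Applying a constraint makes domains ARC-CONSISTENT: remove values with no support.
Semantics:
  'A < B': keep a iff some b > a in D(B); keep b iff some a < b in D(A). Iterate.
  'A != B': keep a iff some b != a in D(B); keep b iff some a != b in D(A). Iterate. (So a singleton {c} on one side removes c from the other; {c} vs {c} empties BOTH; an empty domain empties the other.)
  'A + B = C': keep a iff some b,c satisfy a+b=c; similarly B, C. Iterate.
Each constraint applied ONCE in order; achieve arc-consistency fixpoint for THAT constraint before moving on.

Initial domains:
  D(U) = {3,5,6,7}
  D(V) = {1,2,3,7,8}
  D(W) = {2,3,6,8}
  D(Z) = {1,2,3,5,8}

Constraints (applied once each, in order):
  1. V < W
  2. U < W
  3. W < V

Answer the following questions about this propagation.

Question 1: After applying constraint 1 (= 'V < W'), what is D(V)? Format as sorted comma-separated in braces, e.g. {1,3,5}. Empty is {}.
Answer: {1,2,3,7}

Derivation:
Constraint 1 (V < W) on D(V)={1,2,3,7,8} D(W)={2,3,6,8}: V {1,2,3,7,8}->{1,2,3,7}
So after constraint 1: D(V) = {1,2,3,7}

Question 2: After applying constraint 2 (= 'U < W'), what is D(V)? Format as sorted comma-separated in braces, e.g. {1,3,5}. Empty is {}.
Constraint 1 (V < W) on D(V)={1,2,3,7,8} D(W)={2,3,6,8}: V {1,2,3,7,8}->{1,2,3,7}
Constraint 2 (U < W) on D(U)={3,5,6,7} D(W)={2,3,6,8}: W {2,3,6,8}->{6,8}
So after constraint 2: D(V) = {1,2,3,7}

Answer: {1,2,3,7}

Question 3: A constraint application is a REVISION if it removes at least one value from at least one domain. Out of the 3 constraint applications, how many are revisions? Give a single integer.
Answer: 3

Derivation:
Constraint 1 (V < W) on D(V)={1,2,3,7,8} D(W)={2,3,6,8}: V {1,2,3,7,8}->{1,2,3,7} => REVISION
Constraint 2 (U < W) on D(U)={3,5,6,7} D(W)={2,3,6,8}: W {2,3,6,8}->{6,8} => REVISION
Constraint 3 (W < V) on D(W)={6,8} D(V)={1,2,3,7}: W {6,8}->{6}; V {1,2,3,7}->{7} => REVISION
Total revisions = 3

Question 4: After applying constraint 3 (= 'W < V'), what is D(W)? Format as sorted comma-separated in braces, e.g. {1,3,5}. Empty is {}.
Constraint 1 (V < W) on D(V)={1,2,3,7,8} D(W)={2,3,6,8}: V {1,2,3,7,8}->{1,2,3,7}
Constraint 2 (U < W) on D(U)={3,5,6,7} D(W)={2,3,6,8}: W {2,3,6,8}->{6,8}
Constraint 3 (W < V) on D(W)={6,8} D(V)={1,2,3,7}: W {6,8}->{6}; V {1,2,3,7}->{7}
So after constraint 3: D(W) = {6}

Answer: {6}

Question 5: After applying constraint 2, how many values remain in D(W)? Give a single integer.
Constraint 1 (V < W) on D(V)={1,2,3,7,8} D(W)={2,3,6,8}: V {1,2,3,7,8}->{1,2,3,7}
Constraint 2 (U < W) on D(U)={3,5,6,7} D(W)={2,3,6,8}: W {2,3,6,8}->{6,8}
So after constraint 2: D(W)={6,8}, size = 2

Answer: 2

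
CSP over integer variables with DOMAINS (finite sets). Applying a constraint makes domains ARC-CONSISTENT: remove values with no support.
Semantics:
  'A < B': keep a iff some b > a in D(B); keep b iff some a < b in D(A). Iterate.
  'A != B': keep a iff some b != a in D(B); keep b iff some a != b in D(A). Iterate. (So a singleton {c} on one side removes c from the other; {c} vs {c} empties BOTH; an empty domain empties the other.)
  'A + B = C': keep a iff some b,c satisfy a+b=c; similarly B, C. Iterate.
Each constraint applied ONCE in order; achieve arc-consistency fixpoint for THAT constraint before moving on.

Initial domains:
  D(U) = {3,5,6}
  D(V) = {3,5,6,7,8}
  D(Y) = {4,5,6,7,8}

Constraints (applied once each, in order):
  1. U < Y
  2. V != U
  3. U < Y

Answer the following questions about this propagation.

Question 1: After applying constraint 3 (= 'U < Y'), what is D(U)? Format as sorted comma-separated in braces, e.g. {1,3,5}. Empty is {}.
Constraint 1 (U < Y) on D(U)={3,5,6} D(Y)={4,5,6,7,8}: no change
Constraint 2 (V != U) on D(V)={3,5,6,7,8} D(U)={3,5,6}: no change
Constraint 3 (U < Y) on D(U)={3,5,6} D(Y)={4,5,6,7,8}: no change
So after constraint 3: D(U) = {3,5,6}

Answer: {3,5,6}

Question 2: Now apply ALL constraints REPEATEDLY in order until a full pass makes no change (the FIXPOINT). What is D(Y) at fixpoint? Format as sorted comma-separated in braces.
Answer: {4,5,6,7,8}

Derivation:
pass 0 (initial): D(Y)={4,5,6,7,8}
pass 1: no change
Fixpoint after 1 passes: D(Y) = {4,5,6,7,8}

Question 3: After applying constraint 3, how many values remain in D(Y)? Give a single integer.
Constraint 1 (U < Y) on D(U)={3,5,6} D(Y)={4,5,6,7,8}: no change
Constraint 2 (V != U) on D(V)={3,5,6,7,8} D(U)={3,5,6}: no change
Constraint 3 (U < Y) on D(U)={3,5,6} D(Y)={4,5,6,7,8}: no change
So after constraint 3: D(Y)={4,5,6,7,8}, size = 5

Answer: 5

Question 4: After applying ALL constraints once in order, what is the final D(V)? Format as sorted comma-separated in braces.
Answer: {3,5,6,7,8}

Derivation:
Constraint 1 (U < Y) on D(U)={3,5,6} D(Y)={4,5,6,7,8}: no change
Constraint 2 (V != U) on D(V)={3,5,6,7,8} D(U)={3,5,6}: no change
Constraint 3 (U < Y) on D(U)={3,5,6} D(Y)={4,5,6,7,8}: no change
So after all 3 constraints: D(V) = {3,5,6,7,8}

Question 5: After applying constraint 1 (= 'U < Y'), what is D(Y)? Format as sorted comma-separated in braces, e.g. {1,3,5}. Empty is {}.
Constraint 1 (U < Y) on D(U)={3,5,6} D(Y)={4,5,6,7,8}: no change
So after constraint 1: D(Y) = {4,5,6,7,8}

Answer: {4,5,6,7,8}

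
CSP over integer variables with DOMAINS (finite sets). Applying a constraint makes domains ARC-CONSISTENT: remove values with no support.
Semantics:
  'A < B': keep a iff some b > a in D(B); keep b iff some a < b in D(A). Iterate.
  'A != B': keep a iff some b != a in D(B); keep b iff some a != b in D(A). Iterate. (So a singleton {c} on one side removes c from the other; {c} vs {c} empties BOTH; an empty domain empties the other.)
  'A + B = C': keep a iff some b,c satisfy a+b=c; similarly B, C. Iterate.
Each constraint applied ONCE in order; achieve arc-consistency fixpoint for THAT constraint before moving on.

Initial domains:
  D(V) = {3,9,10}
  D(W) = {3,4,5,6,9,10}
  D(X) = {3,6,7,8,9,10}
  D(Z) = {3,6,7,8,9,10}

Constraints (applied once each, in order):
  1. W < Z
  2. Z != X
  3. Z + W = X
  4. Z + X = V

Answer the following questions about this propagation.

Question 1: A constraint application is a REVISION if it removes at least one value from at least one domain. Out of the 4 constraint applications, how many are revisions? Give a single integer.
Constraint 1 (W < Z) on D(W)={3,4,5,6,9,10} D(Z)={3,6,7,8,9,10}: W {3,4,5,6,9,10}->{3,4,5,6,9}; Z {3,6,7,8,9,10}->{6,7,8,9,10} => REVISION
Constraint 2 (Z != X) on D(Z)={6,7,8,9,10} D(X)={3,6,7,8,9,10}: no change => not a revision
Constraint 3 (Z + W = X) on D(Z)={6,7,8,9,10} D(W)={3,4,5,6,9} D(X)={3,6,7,8,9,10}: Z {6,7,8,9,10}->{6,7}; W {3,4,5,6,9}->{3,4}; X {3,6,7,8,9,10}->{9,10} => REVISION
Constraint 4 (Z + X = V) on D(Z)={6,7} D(X)={9,10} D(V)={3,9,10}: Z {6,7}->{}; X {9,10}->{}; V {3,9,10}->{} => REVISION
Total revisions = 3

Answer: 3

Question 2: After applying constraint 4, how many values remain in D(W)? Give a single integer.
Answer: 2

Derivation:
Constraint 1 (W < Z) on D(W)={3,4,5,6,9,10} D(Z)={3,6,7,8,9,10}: W {3,4,5,6,9,10}->{3,4,5,6,9}; Z {3,6,7,8,9,10}->{6,7,8,9,10}
Constraint 2 (Z != X) on D(Z)={6,7,8,9,10} D(X)={3,6,7,8,9,10}: no change
Constraint 3 (Z + W = X) on D(Z)={6,7,8,9,10} D(W)={3,4,5,6,9} D(X)={3,6,7,8,9,10}: Z {6,7,8,9,10}->{6,7}; W {3,4,5,6,9}->{3,4}; X {3,6,7,8,9,10}->{9,10}
Constraint 4 (Z + X = V) on D(Z)={6,7} D(X)={9,10} D(V)={3,9,10}: Z {6,7}->{}; X {9,10}->{}; V {3,9,10}->{}
So after constraint 4: D(W)={3,4}, size = 2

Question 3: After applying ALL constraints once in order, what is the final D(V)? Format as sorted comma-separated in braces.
Answer: {}

Derivation:
Constraint 1 (W < Z) on D(W)={3,4,5,6,9,10} D(Z)={3,6,7,8,9,10}: W {3,4,5,6,9,10}->{3,4,5,6,9}; Z {3,6,7,8,9,10}->{6,7,8,9,10}
Constraint 2 (Z != X) on D(Z)={6,7,8,9,10} D(X)={3,6,7,8,9,10}: no change
Constraint 3 (Z + W = X) on D(Z)={6,7,8,9,10} D(W)={3,4,5,6,9} D(X)={3,6,7,8,9,10}: Z {6,7,8,9,10}->{6,7}; W {3,4,5,6,9}->{3,4}; X {3,6,7,8,9,10}->{9,10}
Constraint 4 (Z + X = V) on D(Z)={6,7} D(X)={9,10} D(V)={3,9,10}: Z {6,7}->{}; X {9,10}->{}; V {3,9,10}->{}
So after all 4 constraints: D(V) = {}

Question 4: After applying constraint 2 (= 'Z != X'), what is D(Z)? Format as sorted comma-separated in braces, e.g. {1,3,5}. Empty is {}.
Constraint 1 (W < Z) on D(W)={3,4,5,6,9,10} D(Z)={3,6,7,8,9,10}: W {3,4,5,6,9,10}->{3,4,5,6,9}; Z {3,6,7,8,9,10}->{6,7,8,9,10}
Constraint 2 (Z != X) on D(Z)={6,7,8,9,10} D(X)={3,6,7,8,9,10}: no change
So after constraint 2: D(Z) = {6,7,8,9,10}

Answer: {6,7,8,9,10}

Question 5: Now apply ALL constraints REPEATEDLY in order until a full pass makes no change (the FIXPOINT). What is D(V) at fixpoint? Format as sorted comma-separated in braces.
Answer: {}

Derivation:
pass 0 (initial): D(V)={3,9,10}
pass 1: V {3,9,10}->{}; W {3,4,5,6,9,10}->{3,4}; X {3,6,7,8,9,10}->{}; Z {3,6,7,8,9,10}->{}
pass 2: W {3,4}->{}
pass 3: no change
Fixpoint after 3 passes: D(V) = {}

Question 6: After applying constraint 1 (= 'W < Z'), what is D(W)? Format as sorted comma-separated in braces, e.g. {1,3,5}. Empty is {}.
Constraint 1 (W < Z) on D(W)={3,4,5,6,9,10} D(Z)={3,6,7,8,9,10}: W {3,4,5,6,9,10}->{3,4,5,6,9}; Z {3,6,7,8,9,10}->{6,7,8,9,10}
So after constraint 1: D(W) = {3,4,5,6,9}

Answer: {3,4,5,6,9}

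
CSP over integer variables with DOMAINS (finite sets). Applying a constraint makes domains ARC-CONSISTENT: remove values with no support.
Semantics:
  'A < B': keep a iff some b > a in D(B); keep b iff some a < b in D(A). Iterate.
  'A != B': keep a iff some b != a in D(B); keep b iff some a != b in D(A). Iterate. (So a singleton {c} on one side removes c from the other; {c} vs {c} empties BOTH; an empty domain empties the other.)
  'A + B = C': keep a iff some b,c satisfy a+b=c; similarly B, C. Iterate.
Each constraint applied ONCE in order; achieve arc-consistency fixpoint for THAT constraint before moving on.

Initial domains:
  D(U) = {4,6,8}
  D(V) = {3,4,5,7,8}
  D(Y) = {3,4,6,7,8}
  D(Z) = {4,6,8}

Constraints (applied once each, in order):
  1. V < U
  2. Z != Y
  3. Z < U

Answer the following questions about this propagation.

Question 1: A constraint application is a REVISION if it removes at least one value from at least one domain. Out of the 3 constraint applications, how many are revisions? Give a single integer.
Constraint 1 (V < U) on D(V)={3,4,5,7,8} D(U)={4,6,8}: V {3,4,5,7,8}->{3,4,5,7} => REVISION
Constraint 2 (Z != Y) on D(Z)={4,6,8} D(Y)={3,4,6,7,8}: no change => not a revision
Constraint 3 (Z < U) on D(Z)={4,6,8} D(U)={4,6,8}: Z {4,6,8}->{4,6}; U {4,6,8}->{6,8} => REVISION
Total revisions = 2

Answer: 2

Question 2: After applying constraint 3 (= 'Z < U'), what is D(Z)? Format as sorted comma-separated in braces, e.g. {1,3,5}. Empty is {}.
Answer: {4,6}

Derivation:
Constraint 1 (V < U) on D(V)={3,4,5,7,8} D(U)={4,6,8}: V {3,4,5,7,8}->{3,4,5,7}
Constraint 2 (Z != Y) on D(Z)={4,6,8} D(Y)={3,4,6,7,8}: no change
Constraint 3 (Z < U) on D(Z)={4,6,8} D(U)={4,6,8}: Z {4,6,8}->{4,6}; U {4,6,8}->{6,8}
So after constraint 3: D(Z) = {4,6}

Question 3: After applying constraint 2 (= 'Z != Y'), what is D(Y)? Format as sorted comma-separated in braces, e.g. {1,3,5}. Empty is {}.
Constraint 1 (V < U) on D(V)={3,4,5,7,8} D(U)={4,6,8}: V {3,4,5,7,8}->{3,4,5,7}
Constraint 2 (Z != Y) on D(Z)={4,6,8} D(Y)={3,4,6,7,8}: no change
So after constraint 2: D(Y) = {3,4,6,7,8}

Answer: {3,4,6,7,8}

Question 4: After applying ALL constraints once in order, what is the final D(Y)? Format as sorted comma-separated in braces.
Answer: {3,4,6,7,8}

Derivation:
Constraint 1 (V < U) on D(V)={3,4,5,7,8} D(U)={4,6,8}: V {3,4,5,7,8}->{3,4,5,7}
Constraint 2 (Z != Y) on D(Z)={4,6,8} D(Y)={3,4,6,7,8}: no change
Constraint 3 (Z < U) on D(Z)={4,6,8} D(U)={4,6,8}: Z {4,6,8}->{4,6}; U {4,6,8}->{6,8}
So after all 3 constraints: D(Y) = {3,4,6,7,8}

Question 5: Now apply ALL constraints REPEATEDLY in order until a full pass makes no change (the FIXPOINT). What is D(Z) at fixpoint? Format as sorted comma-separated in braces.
pass 0 (initial): D(Z)={4,6,8}
pass 1: U {4,6,8}->{6,8}; V {3,4,5,7,8}->{3,4,5,7}; Z {4,6,8}->{4,6}
pass 2: no change
Fixpoint after 2 passes: D(Z) = {4,6}

Answer: {4,6}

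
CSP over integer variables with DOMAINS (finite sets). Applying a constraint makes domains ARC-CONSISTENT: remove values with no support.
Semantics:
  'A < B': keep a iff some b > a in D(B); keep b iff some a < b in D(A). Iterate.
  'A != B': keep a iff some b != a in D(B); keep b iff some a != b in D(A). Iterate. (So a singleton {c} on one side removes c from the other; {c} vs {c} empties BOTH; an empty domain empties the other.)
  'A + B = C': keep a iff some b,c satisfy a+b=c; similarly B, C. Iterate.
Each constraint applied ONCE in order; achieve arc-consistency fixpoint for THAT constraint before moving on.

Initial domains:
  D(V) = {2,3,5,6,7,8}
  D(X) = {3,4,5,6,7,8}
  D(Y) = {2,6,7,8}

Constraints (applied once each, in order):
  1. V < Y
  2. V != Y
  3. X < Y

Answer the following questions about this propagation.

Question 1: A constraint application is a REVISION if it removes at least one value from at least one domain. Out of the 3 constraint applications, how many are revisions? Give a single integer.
Answer: 2

Derivation:
Constraint 1 (V < Y) on D(V)={2,3,5,6,7,8} D(Y)={2,6,7,8}: V {2,3,5,6,7,8}->{2,3,5,6,7}; Y {2,6,7,8}->{6,7,8} => REVISION
Constraint 2 (V != Y) on D(V)={2,3,5,6,7} D(Y)={6,7,8}: no change => not a revision
Constraint 3 (X < Y) on D(X)={3,4,5,6,7,8} D(Y)={6,7,8}: X {3,4,5,6,7,8}->{3,4,5,6,7} => REVISION
Total revisions = 2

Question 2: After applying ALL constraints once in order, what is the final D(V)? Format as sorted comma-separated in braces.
Constraint 1 (V < Y) on D(V)={2,3,5,6,7,8} D(Y)={2,6,7,8}: V {2,3,5,6,7,8}->{2,3,5,6,7}; Y {2,6,7,8}->{6,7,8}
Constraint 2 (V != Y) on D(V)={2,3,5,6,7} D(Y)={6,7,8}: no change
Constraint 3 (X < Y) on D(X)={3,4,5,6,7,8} D(Y)={6,7,8}: X {3,4,5,6,7,8}->{3,4,5,6,7}
So after all 3 constraints: D(V) = {2,3,5,6,7}

Answer: {2,3,5,6,7}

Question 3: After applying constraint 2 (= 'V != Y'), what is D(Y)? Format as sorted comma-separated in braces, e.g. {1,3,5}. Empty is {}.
Constraint 1 (V < Y) on D(V)={2,3,5,6,7,8} D(Y)={2,6,7,8}: V {2,3,5,6,7,8}->{2,3,5,6,7}; Y {2,6,7,8}->{6,7,8}
Constraint 2 (V != Y) on D(V)={2,3,5,6,7} D(Y)={6,7,8}: no change
So after constraint 2: D(Y) = {6,7,8}

Answer: {6,7,8}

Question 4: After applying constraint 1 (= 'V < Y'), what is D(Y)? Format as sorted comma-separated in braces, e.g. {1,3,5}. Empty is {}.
Constraint 1 (V < Y) on D(V)={2,3,5,6,7,8} D(Y)={2,6,7,8}: V {2,3,5,6,7,8}->{2,3,5,6,7}; Y {2,6,7,8}->{6,7,8}
So after constraint 1: D(Y) = {6,7,8}

Answer: {6,7,8}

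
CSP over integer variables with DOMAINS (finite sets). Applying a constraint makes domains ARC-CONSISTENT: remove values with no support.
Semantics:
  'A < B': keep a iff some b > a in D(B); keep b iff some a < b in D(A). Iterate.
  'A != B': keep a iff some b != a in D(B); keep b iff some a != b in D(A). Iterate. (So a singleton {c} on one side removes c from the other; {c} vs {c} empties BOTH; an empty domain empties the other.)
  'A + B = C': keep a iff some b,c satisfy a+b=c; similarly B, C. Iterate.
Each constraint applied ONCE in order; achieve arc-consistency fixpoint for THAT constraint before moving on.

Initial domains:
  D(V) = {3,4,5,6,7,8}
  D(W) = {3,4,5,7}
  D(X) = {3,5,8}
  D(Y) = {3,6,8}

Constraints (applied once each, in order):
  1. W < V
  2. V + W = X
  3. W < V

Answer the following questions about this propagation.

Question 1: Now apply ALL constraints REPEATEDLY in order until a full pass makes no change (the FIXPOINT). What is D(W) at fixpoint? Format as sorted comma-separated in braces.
pass 0 (initial): D(W)={3,4,5,7}
pass 1: V {3,4,5,6,7,8}->{4,5}; W {3,4,5,7}->{3,4}; X {3,5,8}->{8}
pass 2: no change
Fixpoint after 2 passes: D(W) = {3,4}

Answer: {3,4}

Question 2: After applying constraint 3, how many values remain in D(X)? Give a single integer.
Constraint 1 (W < V) on D(W)={3,4,5,7} D(V)={3,4,5,6,7,8}: V {3,4,5,6,7,8}->{4,5,6,7,8}
Constraint 2 (V + W = X) on D(V)={4,5,6,7,8} D(W)={3,4,5,7} D(X)={3,5,8}: V {4,5,6,7,8}->{4,5}; W {3,4,5,7}->{3,4}; X {3,5,8}->{8}
Constraint 3 (W < V) on D(W)={3,4} D(V)={4,5}: no change
So after constraint 3: D(X)={8}, size = 1

Answer: 1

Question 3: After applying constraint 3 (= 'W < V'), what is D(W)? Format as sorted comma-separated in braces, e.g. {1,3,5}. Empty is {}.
Answer: {3,4}

Derivation:
Constraint 1 (W < V) on D(W)={3,4,5,7} D(V)={3,4,5,6,7,8}: V {3,4,5,6,7,8}->{4,5,6,7,8}
Constraint 2 (V + W = X) on D(V)={4,5,6,7,8} D(W)={3,4,5,7} D(X)={3,5,8}: V {4,5,6,7,8}->{4,5}; W {3,4,5,7}->{3,4}; X {3,5,8}->{8}
Constraint 3 (W < V) on D(W)={3,4} D(V)={4,5}: no change
So after constraint 3: D(W) = {3,4}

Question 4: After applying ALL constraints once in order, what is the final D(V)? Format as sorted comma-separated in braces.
Answer: {4,5}

Derivation:
Constraint 1 (W < V) on D(W)={3,4,5,7} D(V)={3,4,5,6,7,8}: V {3,4,5,6,7,8}->{4,5,6,7,8}
Constraint 2 (V + W = X) on D(V)={4,5,6,7,8} D(W)={3,4,5,7} D(X)={3,5,8}: V {4,5,6,7,8}->{4,5}; W {3,4,5,7}->{3,4}; X {3,5,8}->{8}
Constraint 3 (W < V) on D(W)={3,4} D(V)={4,5}: no change
So after all 3 constraints: D(V) = {4,5}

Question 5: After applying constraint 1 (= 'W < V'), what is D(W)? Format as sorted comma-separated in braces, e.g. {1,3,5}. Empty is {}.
Answer: {3,4,5,7}

Derivation:
Constraint 1 (W < V) on D(W)={3,4,5,7} D(V)={3,4,5,6,7,8}: V {3,4,5,6,7,8}->{4,5,6,7,8}
So after constraint 1: D(W) = {3,4,5,7}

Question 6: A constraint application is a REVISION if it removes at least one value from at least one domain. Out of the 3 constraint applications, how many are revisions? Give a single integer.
Constraint 1 (W < V) on D(W)={3,4,5,7} D(V)={3,4,5,6,7,8}: V {3,4,5,6,7,8}->{4,5,6,7,8} => REVISION
Constraint 2 (V + W = X) on D(V)={4,5,6,7,8} D(W)={3,4,5,7} D(X)={3,5,8}: V {4,5,6,7,8}->{4,5}; W {3,4,5,7}->{3,4}; X {3,5,8}->{8} => REVISION
Constraint 3 (W < V) on D(W)={3,4} D(V)={4,5}: no change => not a revision
Total revisions = 2

Answer: 2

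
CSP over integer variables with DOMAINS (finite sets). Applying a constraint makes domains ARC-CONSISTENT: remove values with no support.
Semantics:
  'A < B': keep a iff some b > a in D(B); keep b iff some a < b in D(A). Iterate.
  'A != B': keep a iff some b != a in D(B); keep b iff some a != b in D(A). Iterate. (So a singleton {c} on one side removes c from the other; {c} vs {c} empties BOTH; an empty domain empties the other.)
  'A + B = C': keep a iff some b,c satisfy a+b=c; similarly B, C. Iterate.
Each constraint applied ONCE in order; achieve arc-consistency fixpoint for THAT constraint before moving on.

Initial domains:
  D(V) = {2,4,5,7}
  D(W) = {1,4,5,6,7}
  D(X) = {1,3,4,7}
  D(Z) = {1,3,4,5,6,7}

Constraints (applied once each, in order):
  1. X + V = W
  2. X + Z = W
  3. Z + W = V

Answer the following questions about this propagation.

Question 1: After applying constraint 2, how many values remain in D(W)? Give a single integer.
Constraint 1 (X + V = W) on D(X)={1,3,4,7} D(V)={2,4,5,7} D(W)={1,4,5,6,7}: X {1,3,4,7}->{1,3,4}; V {2,4,5,7}->{2,4,5}; W {1,4,5,6,7}->{5,6,7}
Constraint 2 (X + Z = W) on D(X)={1,3,4} D(Z)={1,3,4,5,6,7} D(W)={5,6,7}: Z {1,3,4,5,6,7}->{1,3,4,5,6}
So after constraint 2: D(W)={5,6,7}, size = 3

Answer: 3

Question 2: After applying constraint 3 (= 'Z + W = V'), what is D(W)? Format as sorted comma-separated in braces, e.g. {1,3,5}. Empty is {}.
Constraint 1 (X + V = W) on D(X)={1,3,4,7} D(V)={2,4,5,7} D(W)={1,4,5,6,7}: X {1,3,4,7}->{1,3,4}; V {2,4,5,7}->{2,4,5}; W {1,4,5,6,7}->{5,6,7}
Constraint 2 (X + Z = W) on D(X)={1,3,4} D(Z)={1,3,4,5,6,7} D(W)={5,6,7}: Z {1,3,4,5,6,7}->{1,3,4,5,6}
Constraint 3 (Z + W = V) on D(Z)={1,3,4,5,6} D(W)={5,6,7} D(V)={2,4,5}: Z {1,3,4,5,6}->{}; W {5,6,7}->{}; V {2,4,5}->{}
So after constraint 3: D(W) = {}

Answer: {}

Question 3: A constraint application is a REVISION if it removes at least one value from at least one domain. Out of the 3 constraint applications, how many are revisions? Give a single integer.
Answer: 3

Derivation:
Constraint 1 (X + V = W) on D(X)={1,3,4,7} D(V)={2,4,5,7} D(W)={1,4,5,6,7}: X {1,3,4,7}->{1,3,4}; V {2,4,5,7}->{2,4,5}; W {1,4,5,6,7}->{5,6,7} => REVISION
Constraint 2 (X + Z = W) on D(X)={1,3,4} D(Z)={1,3,4,5,6,7} D(W)={5,6,7}: Z {1,3,4,5,6,7}->{1,3,4,5,6} => REVISION
Constraint 3 (Z + W = V) on D(Z)={1,3,4,5,6} D(W)={5,6,7} D(V)={2,4,5}: Z {1,3,4,5,6}->{}; W {5,6,7}->{}; V {2,4,5}->{} => REVISION
Total revisions = 3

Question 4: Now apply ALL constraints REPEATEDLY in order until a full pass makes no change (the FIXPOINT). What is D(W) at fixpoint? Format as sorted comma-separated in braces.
Answer: {}

Derivation:
pass 0 (initial): D(W)={1,4,5,6,7}
pass 1: V {2,4,5,7}->{}; W {1,4,5,6,7}->{}; X {1,3,4,7}->{1,3,4}; Z {1,3,4,5,6,7}->{}
pass 2: X {1,3,4}->{}
pass 3: no change
Fixpoint after 3 passes: D(W) = {}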